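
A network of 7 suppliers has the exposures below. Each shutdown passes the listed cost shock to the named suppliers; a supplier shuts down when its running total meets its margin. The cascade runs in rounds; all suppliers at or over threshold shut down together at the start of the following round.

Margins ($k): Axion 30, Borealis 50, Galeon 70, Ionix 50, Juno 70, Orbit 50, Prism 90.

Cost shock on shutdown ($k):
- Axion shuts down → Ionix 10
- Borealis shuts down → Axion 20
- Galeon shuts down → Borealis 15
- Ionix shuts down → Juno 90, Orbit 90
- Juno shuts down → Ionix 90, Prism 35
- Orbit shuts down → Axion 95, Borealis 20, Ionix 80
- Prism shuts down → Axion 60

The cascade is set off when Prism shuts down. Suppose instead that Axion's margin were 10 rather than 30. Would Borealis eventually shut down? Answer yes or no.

With Axion's margin at 10:
Round 1 — Prism shuts down (initial).
  Axion: +60 → 60 ≥ 10
Round 2 — Axion shuts down.
  Ionix: +10 → 10 < 50
No further shutdowns.

no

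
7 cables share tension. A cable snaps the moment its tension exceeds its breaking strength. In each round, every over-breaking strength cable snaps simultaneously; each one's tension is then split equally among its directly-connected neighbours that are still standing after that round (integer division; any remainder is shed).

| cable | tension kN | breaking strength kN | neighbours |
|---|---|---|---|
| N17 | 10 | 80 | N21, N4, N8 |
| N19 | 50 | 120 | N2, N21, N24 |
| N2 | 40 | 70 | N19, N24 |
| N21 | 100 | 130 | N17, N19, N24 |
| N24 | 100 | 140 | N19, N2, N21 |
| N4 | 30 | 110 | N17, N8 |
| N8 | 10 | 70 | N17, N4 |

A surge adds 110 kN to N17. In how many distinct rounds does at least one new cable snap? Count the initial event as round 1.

Round 1 — N17 at 120 > 80. N17 snaps.
  N17 sheds 120 kN to N21, N4, N8: 40 each.
    N21: 100+40 = 140 > 130
    N4: 30+40 = 70 ≤ 110
    N8: 10+40 = 50 ≤ 70
Round 2 — N21 snaps.
  N21 sheds 140 kN to N19, N24: 70 each.
    N19: 50+70 = 120 ≤ 120
    N24: 100+70 = 170 > 140
Round 3 — N24 snaps.
  N24 sheds 170 kN to N19, N2: 85 each.
    N19: 120+85 = 205 > 120
    N2: 40+85 = 125 > 70
Round 4 — N19, N2 snap.
  N19 sheds 205 kN: no online neighbours, lost.
  N2 sheds 125 kN: no online neighbours, lost.
No further breaks.

4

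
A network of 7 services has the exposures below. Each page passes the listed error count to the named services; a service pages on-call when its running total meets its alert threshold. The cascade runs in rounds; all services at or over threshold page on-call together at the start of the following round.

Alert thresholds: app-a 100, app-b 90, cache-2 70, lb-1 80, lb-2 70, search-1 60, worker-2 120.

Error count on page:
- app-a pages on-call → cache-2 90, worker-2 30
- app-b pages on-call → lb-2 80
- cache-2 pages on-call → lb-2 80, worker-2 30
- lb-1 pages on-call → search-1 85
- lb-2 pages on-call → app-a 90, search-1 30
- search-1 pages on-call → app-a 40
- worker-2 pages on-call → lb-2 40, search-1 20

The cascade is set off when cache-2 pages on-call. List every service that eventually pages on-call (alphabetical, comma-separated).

Round 1 — cache-2 pages on-call (initial).
  lb-2: +80 → 80 ≥ 70
  worker-2: +30 → 30 < 120
Round 2 — lb-2 pages on-call.
  app-a: +90 → 90 < 100
  search-1: +30 → 30 < 60
No further pages.

cache-2, lb-2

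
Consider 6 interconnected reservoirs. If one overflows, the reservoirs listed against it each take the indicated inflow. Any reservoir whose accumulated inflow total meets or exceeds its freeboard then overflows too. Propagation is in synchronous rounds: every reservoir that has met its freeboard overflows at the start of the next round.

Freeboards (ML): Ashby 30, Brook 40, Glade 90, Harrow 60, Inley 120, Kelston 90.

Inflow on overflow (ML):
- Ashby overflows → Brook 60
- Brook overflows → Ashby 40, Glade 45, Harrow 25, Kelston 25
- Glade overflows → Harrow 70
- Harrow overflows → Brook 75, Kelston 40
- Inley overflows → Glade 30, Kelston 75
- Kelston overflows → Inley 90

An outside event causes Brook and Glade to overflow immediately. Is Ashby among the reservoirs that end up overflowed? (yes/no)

yes

Round 1 — Brook, Glade overflow (initial).
  Ashby: +40 → 40 ≥ 30
  Harrow: +25+70 → 95 ≥ 60
  Kelston: +25 → 25 < 90
Round 2 — Ashby, Harrow overflow.
  Kelston: +40 → 65 < 90
No further overflows.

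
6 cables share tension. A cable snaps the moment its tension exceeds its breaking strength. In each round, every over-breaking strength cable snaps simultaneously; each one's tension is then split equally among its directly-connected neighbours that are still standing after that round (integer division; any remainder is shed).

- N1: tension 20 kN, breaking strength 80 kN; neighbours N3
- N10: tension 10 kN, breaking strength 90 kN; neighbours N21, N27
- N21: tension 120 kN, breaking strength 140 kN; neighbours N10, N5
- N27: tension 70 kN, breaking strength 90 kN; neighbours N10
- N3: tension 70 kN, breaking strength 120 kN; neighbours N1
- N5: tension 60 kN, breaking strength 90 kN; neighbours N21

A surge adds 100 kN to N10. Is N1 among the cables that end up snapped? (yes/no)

Round 1 — N10 at 110 > 90. N10 snaps.
  N10 sheds 110 kN to N21, N27: 55 each.
    N21: 120+55 = 175 > 140
    N27: 70+55 = 125 > 90
Round 2 — N21, N27 snap.
  N21 sheds 175 kN to N5: 175 each.
    N5: 60+175 = 235 > 90
  N27 sheds 125 kN: no online neighbours, lost.
Round 3 — N5 snaps.
  N5 sheds 235 kN: no online neighbours, lost.
No further breaks.

no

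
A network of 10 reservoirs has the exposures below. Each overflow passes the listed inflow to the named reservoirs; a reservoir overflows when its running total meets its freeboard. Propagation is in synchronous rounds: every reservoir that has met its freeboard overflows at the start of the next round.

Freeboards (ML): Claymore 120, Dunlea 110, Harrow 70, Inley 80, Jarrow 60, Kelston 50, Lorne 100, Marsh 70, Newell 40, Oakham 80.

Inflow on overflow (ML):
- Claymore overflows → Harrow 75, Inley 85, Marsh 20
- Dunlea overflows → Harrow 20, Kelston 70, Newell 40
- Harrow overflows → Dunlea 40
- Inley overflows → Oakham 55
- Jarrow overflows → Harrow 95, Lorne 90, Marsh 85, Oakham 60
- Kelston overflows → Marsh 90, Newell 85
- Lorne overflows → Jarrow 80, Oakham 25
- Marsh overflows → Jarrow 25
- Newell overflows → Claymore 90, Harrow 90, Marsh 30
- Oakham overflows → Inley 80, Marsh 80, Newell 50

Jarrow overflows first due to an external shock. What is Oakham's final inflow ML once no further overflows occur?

60

Round 1 — Jarrow overflows (initial).
  Harrow: +95 → 95 ≥ 70
  Lorne: +90 → 90 < 100
  Marsh: +85 → 85 ≥ 70
  Oakham: +60 → 60 < 80
Round 2 — Harrow, Marsh overflow.
  Dunlea: +40 → 40 < 110
No further overflows.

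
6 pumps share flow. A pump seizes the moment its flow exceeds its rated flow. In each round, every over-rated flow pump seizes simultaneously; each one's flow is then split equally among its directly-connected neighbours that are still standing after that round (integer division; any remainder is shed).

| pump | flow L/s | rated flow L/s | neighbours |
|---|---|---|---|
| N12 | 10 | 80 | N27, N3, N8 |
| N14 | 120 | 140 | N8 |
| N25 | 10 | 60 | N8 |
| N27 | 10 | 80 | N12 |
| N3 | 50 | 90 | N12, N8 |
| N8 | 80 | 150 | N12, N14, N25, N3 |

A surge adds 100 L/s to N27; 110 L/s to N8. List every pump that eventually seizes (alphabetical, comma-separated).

N12, N14, N27, N3, N8

Round 1 — N27 at 110 > 80; N8 at 190 > 150. N27, N8 seize.
  N27 sheds 110 L/s to N12: 110 each.
    N12: 10+110 = 120 > 80
  N8 sheds 190 L/s to N12, N14, N25, N3: 47 each (2 lost).
    N12: 120+47 = 167 > 80
    N14: 120+47 = 167 > 140
    N25: 10+47 = 57 ≤ 60
    N3: 50+47 = 97 > 90
Round 2 — N12, N14, N3 seize.
  N12 sheds 167 L/s: no online neighbours, lost.
  N14 sheds 167 L/s: no online neighbours, lost.
  N3 sheds 97 L/s: no online neighbours, lost.
No further seizures.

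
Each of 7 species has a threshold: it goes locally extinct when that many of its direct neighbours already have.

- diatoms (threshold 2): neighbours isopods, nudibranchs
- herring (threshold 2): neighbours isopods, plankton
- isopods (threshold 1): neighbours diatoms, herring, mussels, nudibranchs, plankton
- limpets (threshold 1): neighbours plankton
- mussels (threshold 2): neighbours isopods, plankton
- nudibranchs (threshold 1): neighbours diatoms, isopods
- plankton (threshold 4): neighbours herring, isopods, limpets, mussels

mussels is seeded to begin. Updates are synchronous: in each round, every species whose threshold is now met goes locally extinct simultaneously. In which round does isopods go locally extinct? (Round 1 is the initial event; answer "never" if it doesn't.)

2

Round 1 — mussels goes locally extinct (initial).
Round 2 — checking thresholds:
  isopods: 1 of 5 neighbours ≥ 1, goes locally extinct.
  plankton: 1 of 4 neighbours < 4, holds.
Round 3 — checking thresholds:
  diatoms: 1 of 2 neighbours < 2, holds.
  herring: 1 of 2 neighbours < 2, holds.
  nudibranchs: 1 of 2 neighbours ≥ 1, goes locally extinct.
  plankton: 2 of 4 neighbours < 4, holds.
Round 4 — checking thresholds:
  diatoms: 2 of 2 neighbours ≥ 2, goes locally extinct.
  herring: 1 of 2 neighbours < 2, holds.
  plankton: 2 of 4 neighbours < 4, holds.
Round 5 — no new extinctions; cascade stops.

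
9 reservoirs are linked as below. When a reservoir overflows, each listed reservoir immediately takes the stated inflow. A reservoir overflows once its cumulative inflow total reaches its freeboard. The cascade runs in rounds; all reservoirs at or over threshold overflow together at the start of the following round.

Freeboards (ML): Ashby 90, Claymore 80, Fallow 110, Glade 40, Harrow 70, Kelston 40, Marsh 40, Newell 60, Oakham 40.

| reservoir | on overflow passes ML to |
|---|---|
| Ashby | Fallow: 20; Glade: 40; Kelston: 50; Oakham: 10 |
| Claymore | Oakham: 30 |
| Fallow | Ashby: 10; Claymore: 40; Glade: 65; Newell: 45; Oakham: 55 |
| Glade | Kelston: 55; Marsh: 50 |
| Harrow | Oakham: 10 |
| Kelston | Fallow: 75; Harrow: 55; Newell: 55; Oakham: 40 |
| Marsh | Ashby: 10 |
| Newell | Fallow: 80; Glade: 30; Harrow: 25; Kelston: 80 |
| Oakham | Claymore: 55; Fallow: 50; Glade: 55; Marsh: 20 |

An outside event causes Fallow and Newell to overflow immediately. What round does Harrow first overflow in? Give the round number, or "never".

3

Round 1 — Fallow, Newell overflow (initial).
  Ashby: +10 → 10 < 90
  Claymore: +40 → 40 < 80
  Glade: +65+30 → 95 ≥ 40
  Harrow: +25 → 25 < 70
  Kelston: +80 → 80 ≥ 40
  Oakham: +55 → 55 ≥ 40
Round 2 — Glade, Kelston, Oakham overflow.
  Claymore: +55 → 95 ≥ 80
  Harrow: +55 → 80 ≥ 70
  Marsh: +50+20 → 70 ≥ 40
Round 3 — Claymore, Harrow, Marsh overflow.
  Ashby: +10 → 20 < 90
No further overflows.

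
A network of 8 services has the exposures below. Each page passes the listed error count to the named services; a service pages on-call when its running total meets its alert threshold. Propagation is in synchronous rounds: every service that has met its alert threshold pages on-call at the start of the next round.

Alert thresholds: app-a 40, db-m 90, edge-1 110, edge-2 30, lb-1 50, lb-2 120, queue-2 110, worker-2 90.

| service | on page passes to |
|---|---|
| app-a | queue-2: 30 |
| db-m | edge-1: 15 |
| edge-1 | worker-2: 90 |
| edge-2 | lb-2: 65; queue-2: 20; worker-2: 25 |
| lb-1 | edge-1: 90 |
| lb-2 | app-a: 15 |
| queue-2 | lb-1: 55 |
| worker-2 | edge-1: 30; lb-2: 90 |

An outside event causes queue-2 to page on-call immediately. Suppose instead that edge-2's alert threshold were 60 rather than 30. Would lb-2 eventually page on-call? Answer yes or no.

With edge-2's alert threshold at 60:
Round 1 — queue-2 pages on-call (initial).
  lb-1: +55 → 55 ≥ 50
Round 2 — lb-1 pages on-call.
  edge-1: +90 → 90 < 110
No further pages.

no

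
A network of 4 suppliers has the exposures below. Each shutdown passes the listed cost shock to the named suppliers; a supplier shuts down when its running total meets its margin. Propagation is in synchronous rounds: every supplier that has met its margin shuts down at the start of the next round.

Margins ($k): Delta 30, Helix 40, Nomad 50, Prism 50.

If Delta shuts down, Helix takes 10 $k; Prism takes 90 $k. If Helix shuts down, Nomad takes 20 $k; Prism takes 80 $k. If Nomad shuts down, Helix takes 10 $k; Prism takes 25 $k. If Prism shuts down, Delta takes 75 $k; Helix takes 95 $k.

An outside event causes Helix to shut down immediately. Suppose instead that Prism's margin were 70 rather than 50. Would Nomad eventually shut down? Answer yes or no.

With Prism's margin at 70:
Round 1 — Helix shuts down (initial).
  Nomad: +20 → 20 < 50
  Prism: +80 → 80 ≥ 70
Round 2 — Prism shuts down.
  Delta: +75 → 75 ≥ 30
Round 3 — Delta shuts down.
No further shutdowns.

no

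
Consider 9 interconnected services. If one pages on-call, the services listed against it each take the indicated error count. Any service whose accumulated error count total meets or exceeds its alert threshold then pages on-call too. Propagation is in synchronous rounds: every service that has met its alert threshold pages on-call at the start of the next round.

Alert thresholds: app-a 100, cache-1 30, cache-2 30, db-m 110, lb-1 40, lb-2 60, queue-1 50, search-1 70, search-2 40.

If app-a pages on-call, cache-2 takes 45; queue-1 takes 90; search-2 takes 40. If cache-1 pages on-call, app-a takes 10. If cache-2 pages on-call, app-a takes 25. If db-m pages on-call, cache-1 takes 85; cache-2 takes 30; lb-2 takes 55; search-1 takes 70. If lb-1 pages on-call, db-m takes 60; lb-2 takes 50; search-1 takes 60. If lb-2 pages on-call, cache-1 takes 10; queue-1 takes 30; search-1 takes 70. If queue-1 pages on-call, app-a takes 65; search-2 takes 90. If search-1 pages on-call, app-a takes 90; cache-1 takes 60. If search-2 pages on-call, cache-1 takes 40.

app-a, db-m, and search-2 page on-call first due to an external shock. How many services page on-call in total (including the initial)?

7

Round 1 — app-a, db-m, search-2 page on-call (initial).
  cache-1: +85+40 → 125 ≥ 30
  cache-2: +45+30 → 75 ≥ 30
  lb-2: +55 → 55 < 60
  queue-1: +90 → 90 ≥ 50
  search-1: +70 → 70 ≥ 70
Round 2 — cache-1, cache-2, queue-1, search-1 page on-call.
No further pages.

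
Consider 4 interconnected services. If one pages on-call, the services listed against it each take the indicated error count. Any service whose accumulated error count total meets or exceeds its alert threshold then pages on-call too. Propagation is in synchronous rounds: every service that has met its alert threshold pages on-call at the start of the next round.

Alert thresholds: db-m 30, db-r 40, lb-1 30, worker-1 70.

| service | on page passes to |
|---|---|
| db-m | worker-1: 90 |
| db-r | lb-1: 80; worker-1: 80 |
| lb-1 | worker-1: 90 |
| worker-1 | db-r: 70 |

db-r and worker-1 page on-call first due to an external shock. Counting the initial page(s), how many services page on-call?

3

Round 1 — db-r, worker-1 page on-call (initial).
  lb-1: +80 → 80 ≥ 30
Round 2 — lb-1 pages on-call.
No further pages.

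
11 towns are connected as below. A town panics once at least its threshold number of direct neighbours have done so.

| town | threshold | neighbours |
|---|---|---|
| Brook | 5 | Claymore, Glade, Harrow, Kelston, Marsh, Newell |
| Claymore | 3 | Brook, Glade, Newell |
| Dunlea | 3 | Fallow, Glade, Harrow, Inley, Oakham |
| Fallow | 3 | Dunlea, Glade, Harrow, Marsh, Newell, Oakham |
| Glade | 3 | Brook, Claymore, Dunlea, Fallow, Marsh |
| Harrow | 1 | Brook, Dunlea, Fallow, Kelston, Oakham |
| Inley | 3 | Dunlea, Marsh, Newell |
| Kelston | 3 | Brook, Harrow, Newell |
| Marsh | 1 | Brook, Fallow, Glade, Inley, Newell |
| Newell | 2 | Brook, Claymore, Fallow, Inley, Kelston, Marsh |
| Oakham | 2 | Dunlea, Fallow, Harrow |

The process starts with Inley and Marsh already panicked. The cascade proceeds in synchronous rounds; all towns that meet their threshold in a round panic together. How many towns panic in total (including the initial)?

Round 1 — Inley, Marsh panic (initial).
Round 2 — checking thresholds:
  Brook: 1 of 6 neighbours < 5, below threshold.
  Dunlea: 1 of 5 neighbours < 3, below threshold.
  Fallow: 1 of 6 neighbours < 3, below threshold.
  Glade: 1 of 5 neighbours < 3, below threshold.
  Newell: 2 of 6 neighbours ≥ 2, panics.
Round 3 — no new panics; cascade stops.

3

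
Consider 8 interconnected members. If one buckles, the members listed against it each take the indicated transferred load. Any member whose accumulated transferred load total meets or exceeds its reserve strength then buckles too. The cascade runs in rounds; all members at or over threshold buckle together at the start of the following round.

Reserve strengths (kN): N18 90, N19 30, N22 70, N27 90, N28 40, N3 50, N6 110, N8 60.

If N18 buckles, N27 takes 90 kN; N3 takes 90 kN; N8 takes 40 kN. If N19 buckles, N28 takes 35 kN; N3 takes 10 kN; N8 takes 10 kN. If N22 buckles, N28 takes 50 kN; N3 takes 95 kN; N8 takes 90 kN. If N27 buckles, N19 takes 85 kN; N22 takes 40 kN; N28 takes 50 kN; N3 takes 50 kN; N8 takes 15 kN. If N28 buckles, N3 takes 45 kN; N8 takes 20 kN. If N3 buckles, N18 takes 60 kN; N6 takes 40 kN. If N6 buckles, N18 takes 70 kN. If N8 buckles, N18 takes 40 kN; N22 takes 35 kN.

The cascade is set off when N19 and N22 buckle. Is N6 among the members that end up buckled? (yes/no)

no

Round 1 — N19, N22 buckle (initial).
  N28: +35+50 → 85 ≥ 40
  N3: +10+95 → 105 ≥ 50
  N8: +10+90 → 100 ≥ 60
Round 2 — N28, N3, N8 buckle.
  N18: +60+40 → 100 ≥ 90
  N6: +40 → 40 < 110
Round 3 — N18 buckles.
  N27: +90 → 90 ≥ 90
Round 4 — N27 buckles.
No further bucklings.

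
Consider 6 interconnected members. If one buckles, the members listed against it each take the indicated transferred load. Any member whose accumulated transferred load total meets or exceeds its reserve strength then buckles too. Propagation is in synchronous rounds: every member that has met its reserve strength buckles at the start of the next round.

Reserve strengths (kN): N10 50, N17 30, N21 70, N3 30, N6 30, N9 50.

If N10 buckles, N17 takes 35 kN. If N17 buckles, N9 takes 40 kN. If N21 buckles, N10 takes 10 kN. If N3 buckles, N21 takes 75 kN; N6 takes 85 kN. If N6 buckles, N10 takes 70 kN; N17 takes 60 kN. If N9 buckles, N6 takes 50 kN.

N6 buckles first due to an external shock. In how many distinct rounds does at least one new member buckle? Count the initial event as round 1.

Round 1 — N6 buckles (initial).
  N10: +70 → 70 ≥ 50
  N17: +60 → 60 ≥ 30
Round 2 — N10, N17 buckle.
  N9: +40 → 40 < 50
No further bucklings.

2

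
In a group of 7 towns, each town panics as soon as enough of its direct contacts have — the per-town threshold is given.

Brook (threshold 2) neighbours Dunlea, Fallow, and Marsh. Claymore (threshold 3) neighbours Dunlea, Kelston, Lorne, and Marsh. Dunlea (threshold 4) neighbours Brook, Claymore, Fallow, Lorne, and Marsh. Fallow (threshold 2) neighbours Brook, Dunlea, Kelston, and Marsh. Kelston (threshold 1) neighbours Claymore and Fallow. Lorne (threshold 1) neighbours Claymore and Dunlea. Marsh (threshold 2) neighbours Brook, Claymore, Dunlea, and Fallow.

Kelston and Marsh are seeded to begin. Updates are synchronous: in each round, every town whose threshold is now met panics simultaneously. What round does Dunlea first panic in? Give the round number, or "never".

never

Round 1 — Kelston, Marsh panic (initial).
Round 2 — checking thresholds:
  Brook: 1 of 3 neighbours < 2, below threshold.
  Claymore: 2 of 4 neighbours < 3, below threshold.
  Dunlea: 1 of 5 neighbours < 4, below threshold.
  Fallow: 2 of 4 neighbours ≥ 2, panics.
Round 3 — checking thresholds:
  Brook: 2 of 3 neighbours ≥ 2, panics.
  Claymore: 2 of 4 neighbours < 3, below threshold.
  Dunlea: 2 of 5 neighbours < 4, below threshold.
Round 4 — no new panics; cascade stops.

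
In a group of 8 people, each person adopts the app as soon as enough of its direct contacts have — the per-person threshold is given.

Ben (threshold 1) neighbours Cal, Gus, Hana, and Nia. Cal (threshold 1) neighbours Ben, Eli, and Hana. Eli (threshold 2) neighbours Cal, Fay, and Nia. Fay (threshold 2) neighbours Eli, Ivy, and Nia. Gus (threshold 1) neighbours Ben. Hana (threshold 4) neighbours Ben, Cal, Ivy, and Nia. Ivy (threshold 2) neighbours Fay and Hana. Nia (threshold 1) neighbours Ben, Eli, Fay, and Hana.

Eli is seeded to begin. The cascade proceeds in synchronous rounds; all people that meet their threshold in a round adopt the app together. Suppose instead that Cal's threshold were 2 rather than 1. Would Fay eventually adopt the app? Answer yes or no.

With Cal's threshold at 2:
Round 1 — Eli adopts the app (initial).
Round 2 — checking thresholds:
  Cal: 1 of 3 neighbours < 2, not yet.
  Fay: 1 of 3 neighbours < 2, not yet.
  Nia: 1 of 4 neighbours ≥ 1, adopts the app.
Round 3 — checking thresholds:
  Ben: 1 of 4 neighbours ≥ 1, adopts the app.
  Cal: 1 of 3 neighbours < 2, not yet.
  Fay: 2 of 3 neighbours ≥ 2, adopts the app.
  Hana: 1 of 4 neighbours < 4, not yet.
Round 4 — checking thresholds:
  Cal: 2 of 3 neighbours ≥ 2, adopts the app.
  Gus: 1 of 1 neighbours ≥ 1, adopts the app.
  Hana: 2 of 4 neighbours < 4, not yet.
  Ivy: 1 of 2 neighbours < 2, not yet.
Round 5 — no new adoptions; cascade stops.

yes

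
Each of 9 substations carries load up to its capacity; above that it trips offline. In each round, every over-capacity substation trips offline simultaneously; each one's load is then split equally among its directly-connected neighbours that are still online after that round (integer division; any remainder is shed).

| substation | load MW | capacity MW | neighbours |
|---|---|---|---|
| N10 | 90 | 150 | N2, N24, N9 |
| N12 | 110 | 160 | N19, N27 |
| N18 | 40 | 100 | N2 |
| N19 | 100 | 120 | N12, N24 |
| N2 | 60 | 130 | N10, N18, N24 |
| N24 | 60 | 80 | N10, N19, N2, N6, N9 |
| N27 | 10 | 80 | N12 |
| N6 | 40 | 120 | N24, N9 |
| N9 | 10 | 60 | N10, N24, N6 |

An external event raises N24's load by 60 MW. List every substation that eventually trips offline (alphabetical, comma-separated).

Round 1 — N24 at 120 > 80. N24 trips offline.
  N24 sheds 120 MW to N10, N19, N2, N6, N9: 24 each.
    N10: 90+24 = 114 ≤ 150
    N19: 100+24 = 124 > 120
    N2: 60+24 = 84 ≤ 130
    N6: 40+24 = 64 ≤ 120
    N9: 10+24 = 34 ≤ 60
Round 2 — N19 trips offline.
  N19 sheds 124 MW to N12: 124 each.
    N12: 110+124 = 234 > 160
Round 3 — N12 trips offline.
  N12 sheds 234 MW to N27: 234 each.
    N27: 10+234 = 244 > 80
Round 4 — N27 trips offline.
  N27 sheds 244 MW: no online neighbours, lost.
No further trips.

N12, N19, N24, N27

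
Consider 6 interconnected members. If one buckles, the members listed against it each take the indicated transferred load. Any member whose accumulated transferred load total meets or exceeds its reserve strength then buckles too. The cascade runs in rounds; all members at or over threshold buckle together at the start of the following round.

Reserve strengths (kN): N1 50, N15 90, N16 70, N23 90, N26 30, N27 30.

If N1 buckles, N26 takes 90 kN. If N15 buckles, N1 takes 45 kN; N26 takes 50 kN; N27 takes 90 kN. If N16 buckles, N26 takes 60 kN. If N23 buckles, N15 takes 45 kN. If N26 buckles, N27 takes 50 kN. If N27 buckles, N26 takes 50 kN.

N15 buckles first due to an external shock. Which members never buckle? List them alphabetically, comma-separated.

Round 1 — N15 buckles (initial).
  N1: +45 → 45 < 50
  N26: +50 → 50 ≥ 30
  N27: +90 → 90 ≥ 30
Round 2 — N26, N27 buckle.
No further bucklings.

N1, N16, N23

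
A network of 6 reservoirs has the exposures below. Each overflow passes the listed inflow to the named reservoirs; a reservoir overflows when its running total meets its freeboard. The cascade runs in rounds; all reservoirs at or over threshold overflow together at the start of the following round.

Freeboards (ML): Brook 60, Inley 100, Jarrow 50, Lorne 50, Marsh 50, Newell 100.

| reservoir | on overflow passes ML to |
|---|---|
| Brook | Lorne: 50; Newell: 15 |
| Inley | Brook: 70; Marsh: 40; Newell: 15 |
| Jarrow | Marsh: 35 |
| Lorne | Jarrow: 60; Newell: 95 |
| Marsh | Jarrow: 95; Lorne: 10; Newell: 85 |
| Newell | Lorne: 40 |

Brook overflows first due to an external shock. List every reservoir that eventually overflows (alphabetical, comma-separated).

Round 1 — Brook overflows (initial).
  Lorne: +50 → 50 ≥ 50
  Newell: +15 → 15 < 100
Round 2 — Lorne overflows.
  Jarrow: +60 → 60 ≥ 50
  Newell: +95 → 110 ≥ 100
Round 3 — Jarrow, Newell overflow.
  Marsh: +35 → 35 < 50
No further overflows.

Brook, Jarrow, Lorne, Newell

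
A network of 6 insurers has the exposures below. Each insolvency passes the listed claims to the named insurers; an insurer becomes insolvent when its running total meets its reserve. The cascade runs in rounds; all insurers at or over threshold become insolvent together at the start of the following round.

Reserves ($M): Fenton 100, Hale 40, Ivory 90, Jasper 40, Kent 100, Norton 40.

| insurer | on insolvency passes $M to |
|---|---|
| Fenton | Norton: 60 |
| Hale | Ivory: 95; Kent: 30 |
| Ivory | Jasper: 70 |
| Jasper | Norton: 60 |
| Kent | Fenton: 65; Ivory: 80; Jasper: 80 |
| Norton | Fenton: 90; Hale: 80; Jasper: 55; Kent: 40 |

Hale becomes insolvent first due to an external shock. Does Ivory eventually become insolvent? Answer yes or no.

Round 1 — Hale becomes insolvent (initial).
  Ivory: +95 → 95 ≥ 90
  Kent: +30 → 30 < 100
Round 2 — Ivory becomes insolvent.
  Jasper: +70 → 70 ≥ 40
Round 3 — Jasper becomes insolvent.
  Norton: +60 → 60 ≥ 40
Round 4 — Norton becomes insolvent.
  Fenton: +90 → 90 < 100
  Kent: +40 → 70 < 100
No further insolvencies.

yes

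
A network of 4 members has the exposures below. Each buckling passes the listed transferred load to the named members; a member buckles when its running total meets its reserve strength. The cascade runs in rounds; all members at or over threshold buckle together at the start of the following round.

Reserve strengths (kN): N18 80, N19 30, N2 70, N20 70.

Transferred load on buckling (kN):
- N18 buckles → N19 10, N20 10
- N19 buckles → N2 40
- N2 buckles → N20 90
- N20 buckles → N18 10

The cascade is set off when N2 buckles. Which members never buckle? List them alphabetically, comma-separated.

N18, N19

Round 1 — N2 buckles (initial).
  N20: +90 → 90 ≥ 70
Round 2 — N20 buckles.
  N18: +10 → 10 < 80
No further bucklings.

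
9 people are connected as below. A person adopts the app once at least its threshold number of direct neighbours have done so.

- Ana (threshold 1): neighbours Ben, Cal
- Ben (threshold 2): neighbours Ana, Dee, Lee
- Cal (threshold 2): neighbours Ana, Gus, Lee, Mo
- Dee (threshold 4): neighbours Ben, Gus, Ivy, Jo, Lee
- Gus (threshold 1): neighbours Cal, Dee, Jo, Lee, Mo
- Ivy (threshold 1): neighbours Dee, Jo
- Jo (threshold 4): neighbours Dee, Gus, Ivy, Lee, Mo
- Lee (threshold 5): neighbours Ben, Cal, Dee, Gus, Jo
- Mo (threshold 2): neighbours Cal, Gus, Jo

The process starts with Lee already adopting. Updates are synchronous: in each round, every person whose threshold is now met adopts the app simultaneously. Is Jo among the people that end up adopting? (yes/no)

no

Round 1 — Lee adopts the app (initial).
Round 2 — checking thresholds:
  Ben: 1 of 3 neighbours < 2, holds.
  Cal: 1 of 4 neighbours < 2, holds.
  Dee: 1 of 5 neighbours < 4, holds.
  Gus: 1 of 5 neighbours ≥ 1, adopts the app.
  Jo: 1 of 5 neighbours < 4, holds.
Round 3 — checking thresholds:
  Ben: 1 of 3 neighbours < 2, holds.
  Cal: 2 of 4 neighbours ≥ 2, adopts the app.
  Dee: 2 of 5 neighbours < 4, holds.
  Jo: 2 of 5 neighbours < 4, holds.
  Mo: 1 of 3 neighbours < 2, holds.
Round 4 — checking thresholds:
  Ana: 1 of 2 neighbours ≥ 1, adopts the app.
  Ben: 1 of 3 neighbours < 2, holds.
  Dee: 2 of 5 neighbours < 4, holds.
  Jo: 2 of 5 neighbours < 4, holds.
  Mo: 2 of 3 neighbours ≥ 2, adopts the app.
Round 5 — checking thresholds:
  Ben: 2 of 3 neighbours ≥ 2, adopts the app.
  Dee: 2 of 5 neighbours < 4, holds.
  Jo: 3 of 5 neighbours < 4, holds.
Round 6 — no new adoptions; cascade stops.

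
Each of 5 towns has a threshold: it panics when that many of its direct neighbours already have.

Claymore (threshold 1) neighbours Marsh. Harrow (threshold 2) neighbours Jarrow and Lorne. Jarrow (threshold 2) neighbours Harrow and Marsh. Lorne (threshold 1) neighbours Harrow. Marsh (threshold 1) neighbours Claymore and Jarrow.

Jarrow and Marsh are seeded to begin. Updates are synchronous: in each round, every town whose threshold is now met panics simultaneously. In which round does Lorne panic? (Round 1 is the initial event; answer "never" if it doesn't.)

never

Round 1 — Jarrow, Marsh panic (initial).
Round 2 — checking thresholds:
  Claymore: 1 of 1 neighbours ≥ 1, panics.
  Harrow: 1 of 2 neighbours < 2, below threshold.
Round 3 — no new panics; cascade stops.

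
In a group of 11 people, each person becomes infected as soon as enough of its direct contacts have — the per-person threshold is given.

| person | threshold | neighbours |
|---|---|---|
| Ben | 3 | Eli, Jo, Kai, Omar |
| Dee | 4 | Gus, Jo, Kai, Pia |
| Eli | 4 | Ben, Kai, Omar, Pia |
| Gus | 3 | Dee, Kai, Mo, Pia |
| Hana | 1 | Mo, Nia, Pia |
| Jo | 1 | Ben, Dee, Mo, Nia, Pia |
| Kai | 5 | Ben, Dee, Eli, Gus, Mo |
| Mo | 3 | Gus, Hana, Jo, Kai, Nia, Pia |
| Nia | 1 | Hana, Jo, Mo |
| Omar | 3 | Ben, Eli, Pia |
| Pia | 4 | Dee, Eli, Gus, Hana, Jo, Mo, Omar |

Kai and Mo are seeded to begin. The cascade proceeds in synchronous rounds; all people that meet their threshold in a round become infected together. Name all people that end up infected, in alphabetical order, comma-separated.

Round 1 — Kai, Mo become infected (initial).
Round 2 — checking thresholds:
  Ben: 1 of 4 neighbours < 3, below threshold.
  Dee: 1 of 4 neighbours < 4, below threshold.
  Eli: 1 of 4 neighbours < 4, below threshold.
  Gus: 2 of 4 neighbours < 3, below threshold.
  Hana: 1 of 3 neighbours ≥ 1, becomes infected.
  Jo: 1 of 5 neighbours ≥ 1, becomes infected.
  Nia: 1 of 3 neighbours ≥ 1, becomes infected.
  Pia: 1 of 7 neighbours < 4, below threshold.
Round 3 — no new infections; cascade stops.

Hana, Jo, Kai, Mo, Nia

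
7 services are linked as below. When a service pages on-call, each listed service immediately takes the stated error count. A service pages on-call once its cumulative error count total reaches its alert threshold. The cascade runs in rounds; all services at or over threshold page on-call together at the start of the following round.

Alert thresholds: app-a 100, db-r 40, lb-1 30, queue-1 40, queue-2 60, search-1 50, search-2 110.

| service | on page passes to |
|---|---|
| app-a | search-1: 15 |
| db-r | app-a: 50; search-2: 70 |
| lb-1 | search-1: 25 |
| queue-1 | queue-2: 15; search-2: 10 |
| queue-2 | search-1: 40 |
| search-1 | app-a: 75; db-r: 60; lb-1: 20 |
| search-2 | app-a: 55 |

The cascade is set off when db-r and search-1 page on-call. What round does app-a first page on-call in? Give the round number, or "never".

Round 1 — db-r, search-1 page on-call (initial).
  app-a: +50+75 → 125 ≥ 100
  lb-1: +20 → 20 < 30
  search-2: +70 → 70 < 110
Round 2 — app-a pages on-call.
No further pages.

2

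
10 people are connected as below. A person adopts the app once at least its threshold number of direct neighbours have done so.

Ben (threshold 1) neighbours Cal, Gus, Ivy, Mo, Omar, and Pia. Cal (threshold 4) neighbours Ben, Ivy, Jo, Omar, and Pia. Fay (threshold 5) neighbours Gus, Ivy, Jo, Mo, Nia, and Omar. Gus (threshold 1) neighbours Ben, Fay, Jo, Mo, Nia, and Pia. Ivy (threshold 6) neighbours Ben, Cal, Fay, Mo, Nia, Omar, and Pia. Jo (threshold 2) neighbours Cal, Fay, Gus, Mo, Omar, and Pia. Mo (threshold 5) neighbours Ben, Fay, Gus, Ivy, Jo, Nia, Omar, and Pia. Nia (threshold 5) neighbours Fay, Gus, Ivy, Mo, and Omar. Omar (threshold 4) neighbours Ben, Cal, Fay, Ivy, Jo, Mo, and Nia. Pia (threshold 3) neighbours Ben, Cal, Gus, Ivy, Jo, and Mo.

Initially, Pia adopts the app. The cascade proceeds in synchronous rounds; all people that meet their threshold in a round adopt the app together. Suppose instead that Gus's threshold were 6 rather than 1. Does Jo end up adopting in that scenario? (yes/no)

With Gus's threshold at 6:
Round 1 — Pia adopts the app (initial).
Round 2 — checking thresholds:
  Ben: 1 of 6 neighbours ≥ 1, adopts the app.
  Cal: 1 of 5 neighbours < 4, below threshold.
  Gus: 1 of 6 neighbours < 6, below threshold.
  Ivy: 1 of 7 neighbours < 6, below threshold.
  Jo: 1 of 6 neighbours < 2, below threshold.
  Mo: 1 of 8 neighbours < 5, below threshold.
Round 3 — no new adoptions; cascade stops.

no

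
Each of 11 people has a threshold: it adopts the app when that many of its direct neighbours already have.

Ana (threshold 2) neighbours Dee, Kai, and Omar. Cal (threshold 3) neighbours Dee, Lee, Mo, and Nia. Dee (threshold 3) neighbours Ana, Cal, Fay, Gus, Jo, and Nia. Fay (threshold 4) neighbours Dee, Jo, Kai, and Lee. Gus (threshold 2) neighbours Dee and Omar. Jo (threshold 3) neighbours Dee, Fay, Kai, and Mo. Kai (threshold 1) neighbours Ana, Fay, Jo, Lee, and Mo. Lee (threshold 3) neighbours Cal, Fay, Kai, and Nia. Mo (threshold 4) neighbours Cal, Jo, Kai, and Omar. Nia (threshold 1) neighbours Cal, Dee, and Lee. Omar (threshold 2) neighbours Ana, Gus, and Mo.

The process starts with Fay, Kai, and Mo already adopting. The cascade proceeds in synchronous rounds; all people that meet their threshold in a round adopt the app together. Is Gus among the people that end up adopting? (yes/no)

no

Round 1 — Fay, Kai, Mo adopt the app (initial).
Round 2 — checking thresholds:
  Ana: 1 of 3 neighbours < 2, holds.
  Cal: 1 of 4 neighbours < 3, holds.
  Dee: 1 of 6 neighbours < 3, holds.
  Jo: 3 of 4 neighbours ≥ 3, adopts the app.
  Lee: 2 of 4 neighbours < 3, holds.
  Omar: 1 of 3 neighbours < 2, holds.
Round 3 — no new adoptions; cascade stops.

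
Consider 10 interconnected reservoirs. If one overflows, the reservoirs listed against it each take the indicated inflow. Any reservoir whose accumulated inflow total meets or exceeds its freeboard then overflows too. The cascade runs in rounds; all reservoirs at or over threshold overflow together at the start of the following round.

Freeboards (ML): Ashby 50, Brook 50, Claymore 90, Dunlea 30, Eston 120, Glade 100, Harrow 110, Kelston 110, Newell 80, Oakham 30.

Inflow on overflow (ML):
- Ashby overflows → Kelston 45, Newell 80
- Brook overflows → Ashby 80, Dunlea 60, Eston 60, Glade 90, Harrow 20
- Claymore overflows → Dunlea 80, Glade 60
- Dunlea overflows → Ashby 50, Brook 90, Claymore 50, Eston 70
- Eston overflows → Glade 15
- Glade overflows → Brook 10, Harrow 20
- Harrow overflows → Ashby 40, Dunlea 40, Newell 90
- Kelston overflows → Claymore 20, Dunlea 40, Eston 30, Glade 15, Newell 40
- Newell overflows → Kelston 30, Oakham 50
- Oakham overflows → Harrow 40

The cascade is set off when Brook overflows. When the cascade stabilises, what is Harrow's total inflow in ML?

Round 1 — Brook overflows (initial).
  Ashby: +80 → 80 ≥ 50
  Dunlea: +60 → 60 ≥ 30
  Eston: +60 → 60 < 120
  Glade: +90 → 90 < 100
  Harrow: +20 → 20 < 110
Round 2 — Ashby, Dunlea overflow.
  Claymore: +50 → 50 < 90
  Eston: +70 → 130 ≥ 120
  Kelston: +45 → 45 < 110
  Newell: +80 → 80 ≥ 80
Round 3 — Eston, Newell overflow.
  Glade: +15 → 105 ≥ 100
  Kelston: +30 → 75 < 110
  Oakham: +50 → 50 ≥ 30
Round 4 — Glade, Oakham overflow.
  Harrow: +20+40 → 80 < 110
No further overflows.

80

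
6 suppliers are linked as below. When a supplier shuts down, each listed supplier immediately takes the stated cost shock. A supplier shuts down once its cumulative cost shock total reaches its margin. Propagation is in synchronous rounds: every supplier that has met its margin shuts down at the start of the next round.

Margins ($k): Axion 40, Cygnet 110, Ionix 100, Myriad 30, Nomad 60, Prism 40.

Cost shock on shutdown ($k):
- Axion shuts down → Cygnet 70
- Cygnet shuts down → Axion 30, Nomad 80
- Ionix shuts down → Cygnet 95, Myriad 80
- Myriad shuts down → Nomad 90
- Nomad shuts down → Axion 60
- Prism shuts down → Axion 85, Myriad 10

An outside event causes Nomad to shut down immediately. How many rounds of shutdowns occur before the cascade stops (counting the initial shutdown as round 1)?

Round 1 — Nomad shuts down (initial).
  Axion: +60 → 60 ≥ 40
Round 2 — Axion shuts down.
  Cygnet: +70 → 70 < 110
No further shutdowns.

2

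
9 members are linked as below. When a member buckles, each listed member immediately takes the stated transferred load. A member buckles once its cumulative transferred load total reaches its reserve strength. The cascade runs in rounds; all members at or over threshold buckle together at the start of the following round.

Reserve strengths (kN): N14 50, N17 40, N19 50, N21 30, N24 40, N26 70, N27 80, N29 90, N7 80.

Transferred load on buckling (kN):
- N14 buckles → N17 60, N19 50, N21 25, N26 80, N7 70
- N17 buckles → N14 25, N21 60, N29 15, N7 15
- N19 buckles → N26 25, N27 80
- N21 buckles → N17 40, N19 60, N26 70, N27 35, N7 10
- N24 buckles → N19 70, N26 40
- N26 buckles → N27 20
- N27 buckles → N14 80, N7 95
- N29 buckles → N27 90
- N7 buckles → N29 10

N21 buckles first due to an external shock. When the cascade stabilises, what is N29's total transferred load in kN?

25

Round 1 — N21 buckles (initial).
  N17: +40 → 40 ≥ 40
  N19: +60 → 60 ≥ 50
  N26: +70 → 70 ≥ 70
  N27: +35 → 35 < 80
  N7: +10 → 10 < 80
Round 2 — N17, N19, N26 buckle.
  N14: +25 → 25 < 50
  N27: +80+20 → 135 ≥ 80
  N29: +15 → 15 < 90
  N7: +15 → 25 < 80
Round 3 — N27 buckles.
  N14: +80 → 105 ≥ 50
  N7: +95 → 120 ≥ 80
Round 4 — N14, N7 buckle.
  N29: +10 → 25 < 90
No further bucklings.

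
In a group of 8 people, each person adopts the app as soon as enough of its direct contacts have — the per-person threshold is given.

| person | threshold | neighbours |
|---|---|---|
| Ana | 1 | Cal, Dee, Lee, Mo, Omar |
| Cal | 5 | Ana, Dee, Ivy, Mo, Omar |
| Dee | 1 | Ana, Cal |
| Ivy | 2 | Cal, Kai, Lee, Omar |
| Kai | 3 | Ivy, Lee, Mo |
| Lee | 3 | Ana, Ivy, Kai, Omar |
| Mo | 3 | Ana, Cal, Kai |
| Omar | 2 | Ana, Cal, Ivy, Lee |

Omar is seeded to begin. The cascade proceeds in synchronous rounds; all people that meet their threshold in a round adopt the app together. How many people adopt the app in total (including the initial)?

Round 1 — Omar adopts the app (initial).
Round 2 — checking thresholds:
  Ana: 1 of 5 neighbours ≥ 1, adopts the app.
  Cal: 1 of 5 neighbours < 5, below threshold.
  Ivy: 1 of 4 neighbours < 2, below threshold.
  Lee: 1 of 4 neighbours < 3, below threshold.
Round 3 — checking thresholds:
  Cal: 2 of 5 neighbours < 5, below threshold.
  Dee: 1 of 2 neighbours ≥ 1, adopts the app.
  Ivy: 1 of 4 neighbours < 2, below threshold.
  Lee: 2 of 4 neighbours < 3, below threshold.
  Mo: 1 of 3 neighbours < 3, below threshold.
Round 4 — no new adoptions; cascade stops.

3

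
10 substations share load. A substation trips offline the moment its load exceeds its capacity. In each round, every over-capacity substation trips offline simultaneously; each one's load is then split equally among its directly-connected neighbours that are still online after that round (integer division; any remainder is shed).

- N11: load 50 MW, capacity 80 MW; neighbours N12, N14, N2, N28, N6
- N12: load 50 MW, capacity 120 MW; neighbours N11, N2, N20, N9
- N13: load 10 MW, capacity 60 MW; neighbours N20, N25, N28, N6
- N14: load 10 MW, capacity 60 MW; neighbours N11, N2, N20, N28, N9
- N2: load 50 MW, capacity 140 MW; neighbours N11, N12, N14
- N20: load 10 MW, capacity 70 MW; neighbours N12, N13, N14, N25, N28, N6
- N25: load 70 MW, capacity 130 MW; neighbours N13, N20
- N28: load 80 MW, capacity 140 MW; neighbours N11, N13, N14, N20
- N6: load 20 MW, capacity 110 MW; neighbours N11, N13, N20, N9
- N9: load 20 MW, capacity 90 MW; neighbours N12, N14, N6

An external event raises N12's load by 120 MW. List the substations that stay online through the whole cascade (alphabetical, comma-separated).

N13, N14, N2, N20, N25, N28, N6, N9

Round 1 — N12 at 170 > 120. N12 trips offline.
  N12 sheds 170 MW to N11, N2, N20, N9: 42 each (2 lost).
    N11: 50+42 = 92 > 80
    N2: 50+42 = 92 ≤ 140
    N20: 10+42 = 52 ≤ 70
    N9: 20+42 = 62 ≤ 90
Round 2 — N11 trips offline.
  N11 sheds 92 MW to N14, N2, N28, N6: 23 each.
    N14: 10+23 = 33 ≤ 60
    N2: 92+23 = 115 ≤ 140
    N28: 80+23 = 103 ≤ 140
    N6: 20+23 = 43 ≤ 110
No further trips.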